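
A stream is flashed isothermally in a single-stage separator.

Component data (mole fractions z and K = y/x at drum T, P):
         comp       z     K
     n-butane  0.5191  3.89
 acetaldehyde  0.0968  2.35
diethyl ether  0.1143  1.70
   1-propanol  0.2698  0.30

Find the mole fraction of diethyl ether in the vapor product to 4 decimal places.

y_diethyl ether = 0.1187

Rachford–Rice: g(β) = Σ zᵢ(Kᵢ−1)/(1+β(Kᵢ−1)) = 0.
Check two-phase: ΣzᵢKᵢ = 2.5220 > 1 and Σzᵢ/Kᵢ = 1.1412 > 1, so g(0) = 1.5220 > 0 and g(1) = -0.1412 < 0.
Iterate (Newton) starting at β = 0.5:
  β = 0.5000: g = 0.46031, g' = -1.1318 → β = 0.9067
  β = 0.9067: g = 0.00507, g' = -1.3781 → β = 0.9104
Converged at β = 0.9104.
Compositions from xᵢ = zᵢ/(1+β(Kᵢ−1)), yᵢ = Kᵢxᵢ:
  n-butane: x = 0.1430, y = 0.5561
  acetaldehyde: x = 0.0434, y = 0.1021
  diethyl ether: x = 0.0698, y = 0.1187
  1-propanol: x = 0.7438, y = 0.2231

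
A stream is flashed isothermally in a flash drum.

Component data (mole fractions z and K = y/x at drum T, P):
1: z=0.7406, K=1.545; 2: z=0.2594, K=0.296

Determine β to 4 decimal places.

Binary case is linear: z₁(K₁−1)(1+β(K₂−1)) + z₂(K₂−1)(1+β(K₁−1)) = 0
⇒ β = [z₁(K₁−1)+z₂(K₂−1)] / [−(K₁−1)(K₂−1)] = 0.22101/0.38368 = 0.5760

β = 0.5760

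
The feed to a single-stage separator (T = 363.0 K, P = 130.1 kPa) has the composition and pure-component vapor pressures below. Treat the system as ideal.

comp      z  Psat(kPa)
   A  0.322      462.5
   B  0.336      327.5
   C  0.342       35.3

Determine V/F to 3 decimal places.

V/F = 0.727

Raoult's law: Kᵢ = Pᵢˢᵃᵗ/P = Pᵢˢᵃᵗ/130.1.
  K_A = 462.5/130.1 = 3.55496, K_B = 327.5/130.1 = 2.51729, K_C = 35.3/130.1 = 0.27133
Rachford–Rice: g(V/F) = Σ zᵢ(Kᵢ−1)/(1+V/F(Kᵢ−1)) = 0.
g(0) = ΣzᵢKᵢ − 1 = 1.083 and g(1) = 1 − Σzᵢ/Kᵢ = -0.485, so a root lies in (0, 1).
Newton iteration, V/F⁰ = 0.5:
  V/F = 0.500: g = 0.2591, g' = -1.105 → V/F = 0.735
  V/F = 0.735: g = -0.0091, g' = -1.268 → V/F = 0.727
Converged at V/F = 0.727.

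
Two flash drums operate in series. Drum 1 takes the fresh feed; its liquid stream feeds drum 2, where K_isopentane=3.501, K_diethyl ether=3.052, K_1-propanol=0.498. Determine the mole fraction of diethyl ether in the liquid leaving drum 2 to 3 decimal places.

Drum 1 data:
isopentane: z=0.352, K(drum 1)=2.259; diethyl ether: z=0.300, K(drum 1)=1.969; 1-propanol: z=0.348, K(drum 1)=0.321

Drum 1:
Material balance + equilibrium reduce to Σ zᵢ(Kᵢ−1)/(1+ψ₁(Kᵢ−1)) = 0.
g(0) = ΣzᵢKᵢ − 1 = 0.498 and g(1) = 1 − Σzᵢ/Kᵢ = -0.392, so a root lies in (0, 1).
Newton iteration, ψ₁⁰ = 0.36:
  ψ₁ = 0.360: g = 0.2077, g' = -0.700 → ψ₁ = 0.657
  ψ₁ = 0.657: g = -0.0062, g' = -0.795 → ψ₁ = 0.649
Converged at ψ₁ = 0.649.
Drum-1 compositions:
  isopentane: x = 0.194, y = 0.438
  diethyl ether: x = 0.184, y = 0.363
  1-propanol: x = 0.622, y = 0.200
Drum-2 feed = drum-1 liquid: z₂ = (0.1937, 0.1842, 0.6221).
Drum 2:
Rachford–Rice: g(ψ₂) = Σ zᵢ(Kᵢ−1)/(1+ψ₂(Kᵢ−1)) = 0.
Feasibility: ΣzᵢKᵢ = 1.550, Σzᵢ/Kᵢ = 1.365 — both > 1, two phases present.
Iterate (Newton) starting at ψ₂ = 0.31:
  ψ₂ = 0.310: g = 0.1341, g' = -0.894 → ψ₂ = 0.460
  ψ₂ = 0.460: g = 0.0137, g' = -0.732 → ψ₂ = 0.479
Converged at ψ₂ = 0.479.
  isopentane: x = 0.088, y = 0.309
  diethyl ether: x = 0.093, y = 0.284
  1-propanol: x = 0.819, y = 0.408

x_diethyl ether (drum 2) = 0.093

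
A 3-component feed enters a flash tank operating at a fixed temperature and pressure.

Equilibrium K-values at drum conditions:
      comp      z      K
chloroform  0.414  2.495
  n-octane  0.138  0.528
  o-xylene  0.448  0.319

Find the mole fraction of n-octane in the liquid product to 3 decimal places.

Material balance + equilibrium reduce to Σ zᵢ(Kᵢ−1)/(1+ψ(Kᵢ−1)) = 0.
Feasibility: ΣzᵢKᵢ = 1.249, Σzᵢ/Kᵢ = 1.832 — both > 1, two phases present.
Newton–Raphson from ψ = 0.65:
  ψ = 0.650: g = -0.3275, g' = -0.971 → ψ = 0.313
  ψ = 0.313: g = -0.0423, g' = -0.807 → ψ = 0.260
  ψ = 0.260: g = 0.0004, g' = -0.826 → ψ = 0.261
Converged at ψ = 0.261.
Compositions from xᵢ = zᵢ/(1+ψ(Kᵢ−1)), yᵢ = Kᵢxᵢ:
  chloroform: x = 0.298, y = 0.743
  n-octane: x = 0.157, y = 0.083
  o-xylene: x = 0.545, y = 0.174

x_n-octane = 0.157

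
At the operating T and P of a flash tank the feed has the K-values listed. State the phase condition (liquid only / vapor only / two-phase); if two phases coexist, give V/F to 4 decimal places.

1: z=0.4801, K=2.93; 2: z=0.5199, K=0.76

ΣzᵢKᵢ = 1.8018; Σzᵢ/Kᵢ = 0.8479.
Since Σzᵢ/Kᵢ < 1 the mixture is above its dew point — single vapor phase.

vapor only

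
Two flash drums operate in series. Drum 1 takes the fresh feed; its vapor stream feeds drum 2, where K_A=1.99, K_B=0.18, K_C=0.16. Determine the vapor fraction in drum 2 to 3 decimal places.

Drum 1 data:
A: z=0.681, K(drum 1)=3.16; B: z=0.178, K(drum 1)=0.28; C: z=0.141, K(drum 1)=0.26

Drum 1:
Newton iteration, ψ₁⁰ = 0.5:
  ψ₁ = 0.500: g = 0.3413, g' = -1.154 → ψ₁ = 0.796
  ψ₁ = 0.796: g = -0.0128, g' = -1.392 → ψ₁ = 0.787
  ψ₁ = 0.787: g = -0.0001, g' = -1.369 → ψ₁ = 0.786
Converged at ψ₁ = 0.786.
Drum-1 compositions:
  A: x = 0.252, y = 0.797
  B: x = 0.410, y = 0.115
  C: x = 0.337, y = 0.088
Drum-2 feed = drum-1 vapor: z₂ = (0.7974, 0.1149, 0.0877).
Drum 2:
Material balance + equilibrium reduce to Σ zᵢ(Kᵢ−1)/(1+ψ₂(Kᵢ−1)) = 0.
g(0) = ΣzᵢKᵢ − 1 = 0.622 and g(1) = 1 − Σzᵢ/Kᵢ = -0.587, so a root lies in (0, 1).
Newton iteration, ψ₂⁰ = 0.5:
  ψ₂ = 0.500: g = 0.2413, g' = -0.756 → ψ₂ = 0.819
  ψ₂ = 0.819: g = -0.0877, g' = -1.593 → ψ₂ = 0.764
  ψ₂ = 0.764: g = -0.0089, g' = -1.291 → ψ₂ = 0.757
Converged at ψ₂ = 0.757.
  A: x = 0.456, y = 0.907
  B: x = 0.303, y = 0.055
  C: x = 0.241, y = 0.039

V/F (drum 2) = 0.757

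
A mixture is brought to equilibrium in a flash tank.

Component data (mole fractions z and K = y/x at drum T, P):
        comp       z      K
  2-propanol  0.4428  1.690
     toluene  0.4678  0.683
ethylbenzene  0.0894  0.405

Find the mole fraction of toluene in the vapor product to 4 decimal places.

y_toluene = 0.3658

Let ψ = V/F and solve Σ zᵢ(Kᵢ−1)/(1+ψ(Kᵢ−1)) = 0.
Feasibility: ΣzᵢKᵢ = 1.1040, Σzᵢ/Kᵢ = 1.1677 — both > 1, two phases present.
Newton iteration, ψ⁰ = 0.5:
  ψ = 0.5000: g = -0.02478, g' = -0.2471 → ψ = 0.3997
  ψ = 0.3997: g = -0.00011, g' = -0.2456 → ψ = 0.3992
Converged at ψ = 0.3992.
Compositions from xᵢ = zᵢ/(1+ψ(Kᵢ−1)), yᵢ = Kᵢxᵢ:
  2-propanol: x = 0.3472, y = 0.5867
  toluene: x = 0.5356, y = 0.3658
  ethylbenzene: x = 0.1173, y = 0.0475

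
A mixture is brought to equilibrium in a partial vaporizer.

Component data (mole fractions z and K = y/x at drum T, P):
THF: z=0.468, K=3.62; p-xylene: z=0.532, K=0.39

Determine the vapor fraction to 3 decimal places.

ψ = 0.564

Iterate (Newton) starting at ψ = 0.5:
  ψ = 0.500: g = 0.0639, g' = -1.012 → ψ = 0.563
  ψ = 0.563: g = 0.0010, g' = -0.984 → ψ = 0.564
Converged at ψ = 0.564.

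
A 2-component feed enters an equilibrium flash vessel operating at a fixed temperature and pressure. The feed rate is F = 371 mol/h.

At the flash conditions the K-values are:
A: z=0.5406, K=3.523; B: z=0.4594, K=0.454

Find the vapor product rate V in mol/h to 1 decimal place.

V = 299.8 mol/h

Let ψ = V/F and solve Σ zᵢ(Kᵢ−1)/(1+ψ(Kᵢ−1)) = 0.
Check two-phase: ΣzᵢKᵢ = 2.1131 > 1 and Σzᵢ/Kᵢ = 1.1653 > 1, so g(0) = 1.1131 > 0 and g(1) = -0.1653 < 0.
Binary case is linear: z₁(K₁−1)(1+ψ(K₂−1)) + z₂(K₂−1)(1+ψ(K₁−1)) = 0
⇒ ψ = [z₁(K₁−1)+z₂(K₂−1)] / [−(K₁−1)(K₂−1)] = 1.11310/1.37756 = 0.8080
Then V = ψ·F = 0.8080·371 = 299.8 mol/h and L = F − V = 71.2 mol/h.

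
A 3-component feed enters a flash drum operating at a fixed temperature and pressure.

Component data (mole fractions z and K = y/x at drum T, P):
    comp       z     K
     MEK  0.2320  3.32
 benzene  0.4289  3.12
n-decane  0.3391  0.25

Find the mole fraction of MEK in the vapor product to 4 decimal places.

y_MEK = 0.2869

Newton iteration, V/F⁰ = 0.33:
  V/F = 0.3300: g = 0.50186, g' = -1.4047 → V/F = 0.6873
  V/F = 0.6873: g = 0.05266, g' = -1.3172 → V/F = 0.7272
  V/F = 0.7272: g = -0.00146, g' = -1.3944 → V/F = 0.7262
Converged at V/F = 0.7262.
Compositions from xᵢ = zᵢ/(1+V/F(Kᵢ−1)), yᵢ = Kᵢxᵢ:
  MEK: x = 0.0864, y = 0.2869
  benzene: x = 0.1689, y = 0.5269
  n-decane: x = 0.7447, y = 0.1862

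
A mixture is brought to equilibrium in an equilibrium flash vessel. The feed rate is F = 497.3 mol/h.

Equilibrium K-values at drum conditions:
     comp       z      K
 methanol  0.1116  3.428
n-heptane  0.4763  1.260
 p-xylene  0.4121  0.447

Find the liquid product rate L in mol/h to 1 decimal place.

Let ψ = V/F and solve Σ zᵢ(Kᵢ−1)/(1+ψ(Kᵢ−1)) = 0.
g(0) = ΣzᵢKᵢ − 1 = 0.1669 and g(1) = 1 − Σzᵢ/Kᵢ = -0.3325, so a root lies in (0, 1).
Newton iteration, ψ⁰ = 0.34:
  ψ = 0.3400: g = -0.01845, g' = -0.4157 → ψ = 0.2956
  ψ = 0.2956: g = 0.00031, g' = -0.4308 → ψ = 0.2964
Converged at ψ = 0.2964.
Then V = ψ·F = 0.2964·497.3 = 147.4 mol/h and L = F − V = 349.9 mol/h.

L = 349.9 mol/h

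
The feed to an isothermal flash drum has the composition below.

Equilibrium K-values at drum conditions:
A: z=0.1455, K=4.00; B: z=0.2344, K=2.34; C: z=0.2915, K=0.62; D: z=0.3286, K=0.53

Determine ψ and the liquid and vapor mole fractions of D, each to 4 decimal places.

ψ = 0.5447, x_D = 0.4417, y_D = 0.2341

Let ψ = V/F and solve Σ zᵢ(Kᵢ−1)/(1+ψ(Kᵢ−1)) = 0.
Feasibility: ΣzᵢKᵢ = 1.4854, Σzᵢ/Kᵢ = 1.2267 — both > 1, two phases present.
Newton iteration, ψ⁰ = 0.5:
  ψ = 0.5000: g = 0.02404, g' = -0.5486 → ψ = 0.5438
  ψ = 0.5438: g = 0.00047, g' = -0.5278 → ψ = 0.5447
Converged at ψ = 0.5447.
Compositions from xᵢ = zᵢ/(1+ψ(Kᵢ−1)), yᵢ = Kᵢxᵢ:
  A: x = 0.0552, y = 0.2209
  B: x = 0.1355, y = 0.3171
  C: x = 0.3676, y = 0.2279
  D: x = 0.4417, y = 0.2341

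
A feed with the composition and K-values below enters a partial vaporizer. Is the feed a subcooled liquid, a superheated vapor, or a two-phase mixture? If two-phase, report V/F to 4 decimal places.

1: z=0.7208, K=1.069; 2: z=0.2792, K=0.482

subcooled liquid

ΣzᵢKᵢ = 0.9051; Σzᵢ/Kᵢ = 1.2535.
Since ΣzᵢKᵢ < 1 the mixture is below its bubble point — single liquid phase.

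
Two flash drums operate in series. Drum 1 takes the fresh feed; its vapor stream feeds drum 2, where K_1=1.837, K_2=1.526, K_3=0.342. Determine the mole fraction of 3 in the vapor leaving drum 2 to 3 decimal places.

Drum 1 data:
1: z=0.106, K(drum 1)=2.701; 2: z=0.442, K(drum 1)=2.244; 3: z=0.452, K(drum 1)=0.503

y_3 (drum 2) = 0.161

Drum 1:
Let ψ₁ = V/F and solve Σ zᵢ(Kᵢ−1)/(1+ψ₁(Kᵢ−1)) = 0.
Check two-phase: ΣzᵢKᵢ = 1.506 > 1 and Σzᵢ/Kᵢ = 1.135 > 1, so g(0) = 0.506 > 0 and g(1) = -0.135 < 0.
Iterate (Newton) starting at ψ₁ = 0.56:
  ψ₁ = 0.560: g = 0.1051, g' = -0.532 → ψ₁ = 0.757
  ψ₁ = 0.757: g = 0.0016, g' = -0.527 → ψ₁ = 0.761
Converged at ψ₁ = 0.761.
Drum-1 compositions:
  1: x = 0.046, y = 0.125
  2: x = 0.227, y = 0.510
  3: x = 0.727, y = 0.366
Drum-2 feed = drum-1 vapor: z₂ = (0.1248, 0.5097, 0.3655).
Drum 2:
Let ψ₂ = V/F and solve Σ zᵢ(Kᵢ−1)/(1+ψ₂(Kᵢ−1)) = 0.
g(0) = ΣzᵢKᵢ − 1 = 0.132 and g(1) = 1 − Σzᵢ/Kᵢ = -0.471, so a root lies in (0, 1).
Iterate (Newton) starting at ψ₂ = 0.58:
  ψ₂ = 0.580: g = -0.1132, g' = -0.536 → ψ₂ = 0.369
  ψ₂ = 0.369: g = -0.0133, g' = -0.426 → ψ₂ = 0.338
  ψ₂ = 0.338: g = -0.0002, g' = -0.416 → ψ₂ = 0.337
Converged at ψ₂ = 0.337.
  1: x = 0.097, y = 0.179
  2: x = 0.433, y = 0.661
  3: x = 0.470, y = 0.161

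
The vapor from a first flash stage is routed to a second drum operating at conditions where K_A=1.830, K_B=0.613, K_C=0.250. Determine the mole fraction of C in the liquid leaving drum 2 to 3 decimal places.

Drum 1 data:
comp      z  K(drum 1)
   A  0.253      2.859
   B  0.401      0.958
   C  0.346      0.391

Drum 1:
Let ψ₁ = V/F and solve Σ zᵢ(Kᵢ−1)/(1+ψ₁(Kᵢ−1)) = 0.
Check two-phase: ΣzᵢKᵢ = 1.243 > 1 and Σzᵢ/Kᵢ = 1.392 > 1, so g(0) = 0.243 > 0 and g(1) = -0.392 < 0.
Newton iteration, ψ₁⁰ = 0.5:
  ψ₁ = 0.500: g = -0.0764, g' = -0.501 → ψ₁ = 0.347
  ψ₁ = 0.347: g = 0.0014, g' = -0.530 → ψ₁ = 0.350
Converged at ψ₁ = 0.350.
Drum-1 compositions:
  A: x = 0.153, y = 0.438
  B: x = 0.407, y = 0.390
  C: x = 0.440, y = 0.172
Drum-2 feed = drum-1 vapor: z₂ = (0.4382, 0.3899, 0.1719).
Drum 2:
Let ψ₂ = V/F and solve Σ zᵢ(Kᵢ−1)/(1+ψ₂(Kᵢ−1)) = 0.
g(0) = ΣzᵢKᵢ − 1 = 0.084 and g(1) = 1 − Σzᵢ/Kᵢ = -0.563, so a root lies in (0, 1).
Iterate (Newton) starting at ψ₂ = 0.63:
  ψ₂ = 0.630: g = -0.2052, g' = -0.580 → ψ₂ = 0.276
  ψ₂ = 0.276: g = -0.0357, g' = -0.427 → ψ₂ = 0.192
Converged at ψ₂ = 0.192.
  A: x = 0.378, y = 0.692
  B: x = 0.421, y = 0.258
  C: x = 0.201, y = 0.050

x_C (drum 2) = 0.201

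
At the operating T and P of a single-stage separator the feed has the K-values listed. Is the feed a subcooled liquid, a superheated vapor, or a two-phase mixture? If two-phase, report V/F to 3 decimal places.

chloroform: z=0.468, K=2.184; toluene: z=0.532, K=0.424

ΣzᵢKᵢ = 1.248; Σzᵢ/Kᵢ = 1.469.
Both exceed 1, so a two-phase solution exists.
Binary case is linear: z₁(K₁−1)(1+ψ(K₂−1)) + z₂(K₂−1)(1+ψ(K₁−1)) = 0
⇒ ψ = [z₁(K₁−1)+z₂(K₂−1)] / [−(K₁−1)(K₂−1)] = 0.2477/0.6820 = 0.363

two-phase, V/F = 0.363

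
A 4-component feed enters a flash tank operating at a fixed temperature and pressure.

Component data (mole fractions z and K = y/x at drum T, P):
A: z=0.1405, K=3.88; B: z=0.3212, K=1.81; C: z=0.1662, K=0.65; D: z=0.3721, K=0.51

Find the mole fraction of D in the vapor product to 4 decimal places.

Rachford–Rice: g(β) = Σ zᵢ(Kᵢ−1)/(1+β(Kᵢ−1)) = 0.
g(0) = ΣzᵢKᵢ − 1 = 0.4243 and g(1) = 1 − Σzᵢ/Kᵢ = -0.1990, so a root lies in (0, 1).
Newton iteration, β⁰ = 0.41:
  β = 0.4100: g = 0.08477, g' = -0.5315 → β = 0.5695
  β = 0.5695: g = 0.00575, g' = -0.4695 → β = 0.5817
  β = 0.5817: g = 0.00002, g' = -0.4671 → β = 0.5818
Converged at β = 0.5818.
Compositions from xᵢ = zᵢ/(1+β(Kᵢ−1)), yᵢ = Kᵢxᵢ:
  A: x = 0.0525, y = 0.2037
  B: x = 0.2183, y = 0.3952
  C: x = 0.2087, y = 0.1357
  D: x = 0.5205, y = 0.2654

y_D = 0.2654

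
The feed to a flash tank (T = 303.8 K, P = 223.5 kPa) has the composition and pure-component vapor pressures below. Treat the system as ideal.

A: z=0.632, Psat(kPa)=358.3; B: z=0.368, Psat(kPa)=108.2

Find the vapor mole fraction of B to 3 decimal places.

Raoult's law: Kᵢ = Pᵢˢᵃᵗ/P = Pᵢˢᵃᵗ/223.5.
  K_A = 358.3/223.5 = 1.60313, K_B = 108.2/223.5 = 0.48412
Newton iteration, ψ⁰ = 0.5:
  ψ = 0.500: g = 0.0370, g' = -0.314 → ψ = 0.618
  ψ = 0.618: g = -0.0010, g' = -0.333 → ψ = 0.615
Converged at ψ = 0.615.
Compositions from xᵢ = zᵢ/(1+ψ(Kᵢ−1)), yᵢ = Kᵢxᵢ:
  A: x = 0.461, y = 0.739
  B: x = 0.539, y = 0.261

y_B = 0.261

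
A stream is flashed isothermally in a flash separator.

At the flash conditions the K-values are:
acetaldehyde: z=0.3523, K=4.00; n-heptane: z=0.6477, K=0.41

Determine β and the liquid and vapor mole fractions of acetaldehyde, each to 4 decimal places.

Material balance + equilibrium reduce to Σ zᵢ(Kᵢ−1)/(1+β(Kᵢ−1)) = 0.
Feasibility: ΣzᵢKᵢ = 1.6748, Σzᵢ/Kᵢ = 1.6678 — both > 1, two phases present.
Binary case is linear: z₁(K₁−1)(1+β(K₂−1)) + z₂(K₂−1)(1+β(K₁−1)) = 0
⇒ β = [z₁(K₁−1)+z₂(K₂−1)] / [−(K₁−1)(K₂−1)] = 0.67476/1.77000 = 0.3812
Compositions from xᵢ = zᵢ/(1+β(Kᵢ−1)), yᵢ = Kᵢxᵢ:
  acetaldehyde: x = 0.1643, y = 0.6574
  n-heptane: x = 0.8357, y = 0.3426

β = 0.3812, x_acetaldehyde = 0.1643, y_acetaldehyde = 0.6574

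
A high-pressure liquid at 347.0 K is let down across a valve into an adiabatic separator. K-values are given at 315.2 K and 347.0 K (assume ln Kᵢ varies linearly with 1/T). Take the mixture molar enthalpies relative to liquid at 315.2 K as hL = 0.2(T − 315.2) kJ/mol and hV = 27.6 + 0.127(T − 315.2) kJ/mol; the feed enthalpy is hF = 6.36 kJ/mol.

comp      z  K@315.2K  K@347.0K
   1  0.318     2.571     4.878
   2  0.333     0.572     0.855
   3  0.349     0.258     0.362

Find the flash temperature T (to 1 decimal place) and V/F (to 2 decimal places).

Adiabatic flash: solve Rachford–Rice at each trial T, then check hF = ψ·hV(T) + (1−ψ)·hL(T).
  T = 315.2 K: K = (2.571, 0.572, 0.258), RR gives ψ = 0.104, H_out = 2.859 kJ/mol
  T = 347.0 K: K = (4.878, 0.855, 0.362), RR gives ψ = 0.548, H_out = 20.206 kJ/mol
  T = 331.1 K: K = (3.596, 0.706, 0.308), RR gives ψ = 0.355, H_out = 12.574 kJ/mol
  T = 323.1 K: K = (3.050, 0.637, 0.282), RR gives ψ = 0.242, H_out = 8.121 kJ/mol
  T = 319.1 K: K = (2.800, 0.604, 0.270), RR gives ψ = 0.176, H_out = 5.601 kJ/mol
  T = 321.1 K: K = (2.923, 0.620, 0.276), RR gives ψ = 0.210, H_out = 6.892 kJ/mol
Linear interpolation between T = 319.1 (H_out = 5.601) and T = 321.1 (H_out = 6.892) on hF = 6.36 gives T ≈ 320.3 K, at which ψ = 0.20.

T = 320.3 K, V/F = 0.20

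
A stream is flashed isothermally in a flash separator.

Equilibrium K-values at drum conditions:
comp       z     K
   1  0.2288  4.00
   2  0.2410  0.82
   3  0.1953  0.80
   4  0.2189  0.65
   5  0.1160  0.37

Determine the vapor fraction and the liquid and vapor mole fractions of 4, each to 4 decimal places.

ψ = 0.4676, x_4 = 0.2617, y_4 = 0.1701

Material balance + equilibrium reduce to Σ zᵢ(Kᵢ−1)/(1+ψ(Kᵢ−1)) = 0.
Feasibility: ΣzᵢKᵢ = 1.4543, Σzᵢ/Kᵢ = 1.2455 — both > 1, two phases present.
Newton iteration, ψ⁰ = 0.6:
  ψ = 0.6000: g = -0.06235, g' = -0.4445 → ψ = 0.4597
  ψ = 0.4597: g = 0.00400, g' = -0.5119 → ψ = 0.4676
Converged at ψ = 0.4676.
Compositions from xᵢ = zᵢ/(1+ψ(Kᵢ−1)), yᵢ = Kᵢxᵢ:
  1: x = 0.0952, y = 0.3809
  2: x = 0.2631, y = 0.2158
  3: x = 0.2154, y = 0.1724
  4: x = 0.2617, y = 0.1701
  5: x = 0.1644, y = 0.0608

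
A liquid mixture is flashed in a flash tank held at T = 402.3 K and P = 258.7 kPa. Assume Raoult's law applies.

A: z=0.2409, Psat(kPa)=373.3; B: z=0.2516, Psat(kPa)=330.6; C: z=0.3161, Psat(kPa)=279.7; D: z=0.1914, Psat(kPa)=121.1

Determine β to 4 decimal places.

β = 0.7115

Raoult's law: Kᵢ = Pᵢˢᵃᵗ/P = Pᵢˢᵃᵗ/258.7.
  K_A = 373.3/258.7 = 1.442984, K_B = 330.6/258.7 = 1.277928, K_C = 279.7/258.7 = 1.081175, K_D = 121.1/258.7 = 0.468110
Material balance + equilibrium reduce to Σ zᵢ(Kᵢ−1)/(1+β(Kᵢ−1)) = 0.
Check two-phase: ΣzᵢKᵢ = 1.1005 > 1 and Σzᵢ/Kᵢ = 1.0651 > 1, so g(0) = 0.1005 > 0 and g(1) = -0.0651 < 0.
Newton–Raphson from β = 0.41:
  β = 0.4100: g = 0.04772, g' = -0.1400 → β = 0.7508
  β = 0.7508: g = -0.00737, g' = -0.1919 → β = 0.7124
  β = 0.7124: g = -0.00017, g' = -0.1831 → β = 0.7115
Converged at β = 0.7115.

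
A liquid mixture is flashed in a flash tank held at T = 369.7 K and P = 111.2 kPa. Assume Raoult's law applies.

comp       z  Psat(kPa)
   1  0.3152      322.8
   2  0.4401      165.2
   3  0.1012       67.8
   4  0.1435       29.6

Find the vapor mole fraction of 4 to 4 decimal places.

y_4 = 0.1122

Raoult's law: Kᵢ = Pᵢˢᵃᵗ/P = Pᵢˢᵃᵗ/111.2.
  K_1 = 322.8/111.2 = 2.902878, K_2 = 165.2/111.2 = 1.485612, K_3 = 67.8/111.2 = 0.609712, K_4 = 29.6/111.2 = 0.266187
Newton–Raphson from ψ = 0.5:
  ψ = 0.5000: g = 0.26392, g' = -0.5835 → ψ = 0.9523
  ψ = 0.9523: g = -0.05307, g' = -1.0837 → ψ = 0.9033
  ψ = 0.9033: g = -0.00422, g' = -0.9212 → ψ = 0.8988
  ψ = 0.8988: g = -0.00003, g' = -0.9088 → ψ = 0.8987
Converged at ψ = 0.8987.
Compositions from xᵢ = zᵢ/(1+ψ(Kᵢ−1)), yᵢ = Kᵢxᵢ:
  1: x = 0.1163, y = 0.3376
  2: x = 0.3064, y = 0.4552
  3: x = 0.1559, y = 0.0950
  4: x = 0.4214, y = 0.1122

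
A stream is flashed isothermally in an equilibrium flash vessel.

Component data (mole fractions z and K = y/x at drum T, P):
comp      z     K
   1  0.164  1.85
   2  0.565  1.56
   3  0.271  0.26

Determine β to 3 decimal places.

β = 0.548

Iterate (Newton) starting at β = 0.5:
  β = 0.500: g = 0.0267, g' = -0.540 → β = 0.549
  β = 0.549: g = -0.0009, g' = -0.580 → β = 0.548
Converged at β = 0.548.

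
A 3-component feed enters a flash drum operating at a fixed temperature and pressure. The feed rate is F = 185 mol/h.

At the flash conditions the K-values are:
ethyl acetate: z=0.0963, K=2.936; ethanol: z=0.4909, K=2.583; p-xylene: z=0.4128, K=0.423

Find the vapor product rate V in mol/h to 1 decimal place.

Let ψ = V/F and solve Σ zᵢ(Kᵢ−1)/(1+ψ(Kᵢ−1)) = 0.
g(0) = ΣzᵢKᵢ − 1 = 0.7253 and g(1) = 1 − Σzᵢ/Kᵢ = -0.1987, so a root lies in (0, 1).
Newton iteration, ψ⁰ = 0.5:
  ψ = 0.5000: g = 0.19374, g' = -0.7480 → ψ = 0.7590
  ψ = 0.7590: g = 0.00469, g' = -0.7481 → ψ = 0.7653
Converged at ψ = 0.7653.
Then V = ψ·F = 0.7653·185 = 141.6 mol/h and L = F − V = 43.4 mol/h.

V = 141.6 mol/h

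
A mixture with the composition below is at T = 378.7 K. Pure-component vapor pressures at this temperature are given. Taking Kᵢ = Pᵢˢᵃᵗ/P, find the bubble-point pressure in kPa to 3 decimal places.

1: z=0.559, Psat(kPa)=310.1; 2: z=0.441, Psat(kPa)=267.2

Pbub = 291.181 kPa

At the bubble point ψ → 0, so ΣzᵢKᵢ = 1 with Kᵢ = Pᵢˢᵃᵗ/P ⇒ P = ΣzᵢPᵢˢᵃᵗ.
P = 0.559·310.1 + 0.441·267.2 = 291.181 kPa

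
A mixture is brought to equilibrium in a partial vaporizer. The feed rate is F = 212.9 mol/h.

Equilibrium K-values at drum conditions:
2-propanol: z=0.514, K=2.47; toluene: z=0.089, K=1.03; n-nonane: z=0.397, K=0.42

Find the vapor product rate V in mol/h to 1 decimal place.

Let ψ = V/F and solve Σ zᵢ(Kᵢ−1)/(1+ψ(Kᵢ−1)) = 0.
Feasibility: ΣzᵢKᵢ = 1.528, Σzᵢ/Kᵢ = 1.240 — both > 1, two phases present.
Newton–Raphson from ψ = 0.65:
  ψ = 0.650: g = 0.0194, g' = -0.635 → ψ = 0.681
  ψ = 0.681: g = -0.0001, g' = -0.642 → ψ = 0.680
Converged at ψ = 0.680.
Then V = ψ·F = 0.6804·212.9 = 144.9 mol/h and L = F − V = 68.0 mol/h.

V = 144.9 mol/h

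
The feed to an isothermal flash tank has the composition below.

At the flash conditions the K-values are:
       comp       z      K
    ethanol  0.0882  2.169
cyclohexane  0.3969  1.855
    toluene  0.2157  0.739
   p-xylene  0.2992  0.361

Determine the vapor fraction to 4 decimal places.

ψ = 0.4075

Let ψ = V/F and solve Σ zᵢ(Kᵢ−1)/(1+ψ(Kᵢ−1)) = 0.
g(0) = ΣzᵢKᵢ − 1 = 0.1950 and g(1) = 1 − Σzᵢ/Kᵢ = -0.3753, so a root lies in (0, 1).
Iterate (Newton) starting at ψ = 0.5:
  ψ = 0.5000: g = -0.04291, g' = -0.4736 → ψ = 0.4094
  ψ = 0.4094: g = -0.00087, g' = -0.4568 → ψ = 0.4075
Converged at ψ = 0.4075.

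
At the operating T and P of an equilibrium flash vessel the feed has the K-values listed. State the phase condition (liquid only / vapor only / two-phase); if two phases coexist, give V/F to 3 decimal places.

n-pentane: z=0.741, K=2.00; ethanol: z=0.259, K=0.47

vapor only

ΣzᵢKᵢ = 1.604; Σzᵢ/Kᵢ = 0.922.
Since Σzᵢ/Kᵢ < 1 the mixture is above its dew point — single vapor phase.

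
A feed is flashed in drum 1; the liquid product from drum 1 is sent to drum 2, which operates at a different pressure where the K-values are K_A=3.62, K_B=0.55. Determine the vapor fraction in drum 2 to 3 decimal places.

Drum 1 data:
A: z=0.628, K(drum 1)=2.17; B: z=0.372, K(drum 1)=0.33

V/F (drum 2) = 0.566

Drum 1:
Rachford–Rice: g(ψ₁) = Σ zᵢ(Kᵢ−1)/(1+ψ₁(Kᵢ−1)) = 0.
Feasibility: ΣzᵢKᵢ = 1.486, Σzᵢ/Kᵢ = 1.417 — both > 1, two phases present.
Binary case is linear: z₁(K₁−1)(1+ψ₁(K₂−1)) + z₂(K₂−1)(1+ψ₁(K₁−1)) = 0
⇒ ψ₁ = [z₁(K₁−1)+z₂(K₂−1)] / [−(K₁−1)(K₂−1)] = 0.4855/0.7839 = 0.619
Drum-1 compositions:
  A: x = 0.364, y = 0.790
  B: x = 0.636, y = 0.210
Drum-2 feed = drum-1 liquid: z₂ = (0.3641, 0.6359).
Drum 2:
Let ψ₂ = V/F and solve Σ zᵢ(Kᵢ−1)/(1+ψ₂(Kᵢ−1)) = 0.
Check two-phase: ΣzᵢKᵢ = 1.668 > 1 and Σzᵢ/Kᵢ = 1.257 > 1, so g(0) = 0.668 > 0 and g(1) = -0.257 < 0.
Binary case is linear: z₁(K₁−1)(1+ψ₂(K₂−1)) + z₂(K₂−1)(1+ψ₂(K₁−1)) = 0
⇒ ψ₂ = [z₁(K₁−1)+z₂(K₂−1)] / [−(K₁−1)(K₂−1)] = 0.6679/1.1790 = 0.566
  A: x = 0.147, y = 0.531
  B: x = 0.853, y = 0.469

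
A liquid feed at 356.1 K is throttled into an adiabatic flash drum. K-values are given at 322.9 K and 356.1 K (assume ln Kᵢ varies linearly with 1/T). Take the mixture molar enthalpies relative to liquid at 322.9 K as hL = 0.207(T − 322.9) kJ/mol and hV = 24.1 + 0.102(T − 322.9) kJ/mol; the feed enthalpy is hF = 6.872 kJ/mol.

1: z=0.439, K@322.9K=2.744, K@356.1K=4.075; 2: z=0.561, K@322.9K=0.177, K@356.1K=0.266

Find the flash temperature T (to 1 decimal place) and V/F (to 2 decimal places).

T = 327.7 K, V/F = 0.25

Adiabatic flash: solve Rachford–Rice at each trial T, then check hF = ψ·hV(T) + (1−ψ)·hL(T).
  T = 322.9 K: K = (2.744, 0.177), RR gives ψ = 0.212, H_out = 5.103 kJ/mol
  T = 356.1 K: K = (4.075, 0.266), RR gives ψ = 0.416, H_out = 15.441 kJ/mol
  T = 339.5 K: K = (3.376, 0.219), RR gives ψ = 0.326, H_out = 10.728 kJ/mol
  T = 331.2 K: K = (3.052, 0.197), RR gives ψ = 0.274, H_out = 8.073 kJ/mol
  T = 327.0 K: K = (2.894, 0.187), RR gives ψ = 0.244, H_out = 6.618 kJ/mol
  T = 329.1 K: K = (2.972, 0.192), RR gives ψ = 0.259, H_out = 7.357 kJ/mol
Linear interpolation between T = 327.0 (H_out = 6.618) and T = 329.1 (H_out = 7.357) on hF = 6.872 gives T ≈ 327.7 K, at which ψ = 0.25.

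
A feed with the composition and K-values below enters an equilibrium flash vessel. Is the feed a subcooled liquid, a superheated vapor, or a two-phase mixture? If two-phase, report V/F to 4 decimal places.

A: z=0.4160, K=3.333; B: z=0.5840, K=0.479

ΣzᵢKᵢ = 1.6663; Σzᵢ/Kᵢ = 1.3440.
Both exceed 1, so a two-phase solution exists.
Rachford–Rice: g(ψ) = Σ zᵢ(Kᵢ−1)/(1+ψ(Kᵢ−1)) = 0.
Iterate (Newton) starting at ψ = 0.5:
  ψ = 0.5000: g = 0.03652, g' = -0.7723 → ψ = 0.5473
  ψ = 0.5473: g = 0.00063, g' = -0.7470 → ψ = 0.5481
Converged at ψ = 0.5481.

two-phase, V/F = 0.5481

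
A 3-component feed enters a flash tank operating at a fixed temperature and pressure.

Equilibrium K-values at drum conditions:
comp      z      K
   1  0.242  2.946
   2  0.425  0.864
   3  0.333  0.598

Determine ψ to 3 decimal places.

Rachford–Rice: g(ψ) = Σ zᵢ(Kᵢ−1)/(1+ψ(Kᵢ−1)) = 0.
Check two-phase: ΣzᵢKᵢ = 1.279 > 1 and Σzᵢ/Kᵢ = 1.131 > 1, so g(0) = 0.279 > 0 and g(1) = -0.131 < 0.
Newton–Raphson from ψ = 0.5:
  ψ = 0.500: g = 0.0091, g' = -0.329 → ψ = 0.528
Converged at ψ = 0.528.

ψ = 0.528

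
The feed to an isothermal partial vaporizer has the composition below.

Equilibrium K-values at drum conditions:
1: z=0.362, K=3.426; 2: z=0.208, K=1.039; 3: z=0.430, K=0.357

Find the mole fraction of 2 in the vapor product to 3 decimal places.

y_2 = 0.212

Iterate (Newton) starting at V/F = 0.5:
  V/F = 0.500: g = -0.0027, g' = -0.822 → V/F = 0.497
Converged at V/F = 0.497.
Compositions from xᵢ = zᵢ/(1+V/F(Kᵢ−1)), yᵢ = Kᵢxᵢ:
  1: x = 0.164, y = 0.562
  2: x = 0.204, y = 0.212
  3: x = 0.632, y = 0.226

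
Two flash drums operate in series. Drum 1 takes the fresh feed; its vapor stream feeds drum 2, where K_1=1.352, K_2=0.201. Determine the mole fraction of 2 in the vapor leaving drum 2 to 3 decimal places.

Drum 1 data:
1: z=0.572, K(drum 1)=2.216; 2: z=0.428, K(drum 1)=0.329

y_2 (drum 2) = 0.061

Drum 1:
Binary case is linear: z₁(K₁−1)(1+ψ₁(K₂−1)) + z₂(K₂−1)(1+ψ₁(K₁−1)) = 0
⇒ ψ₁ = [z₁(K₁−1)+z₂(K₂−1)] / [−(K₁−1)(K₂−1)] = 0.4084/0.8159 = 0.500
Drum-1 compositions:
  1: x = 0.356, y = 0.788
  2: x = 0.644, y = 0.212
Drum-2 feed = drum-1 vapor: z₂ = (0.7880, 0.2120).
Drum 2:
Let ψ₂ = V/F and solve Σ zᵢ(Kᵢ−1)/(1+ψ₂(Kᵢ−1)) = 0.
Feasibility: ΣzᵢKᵢ = 1.108, Σzᵢ/Kᵢ = 1.638 — both > 1, two phases present.
Newton–Raphson from ψ₂ = 0.5:
  ψ₂ = 0.500: g = -0.0462, g' = -0.446 → ψ₂ = 0.396
  ψ₂ = 0.396: g = -0.0045, g' = -0.365 → ψ₂ = 0.384
Converged at ψ₂ = 0.384.
  1: x = 0.694, y = 0.939
  2: x = 0.306, y = 0.061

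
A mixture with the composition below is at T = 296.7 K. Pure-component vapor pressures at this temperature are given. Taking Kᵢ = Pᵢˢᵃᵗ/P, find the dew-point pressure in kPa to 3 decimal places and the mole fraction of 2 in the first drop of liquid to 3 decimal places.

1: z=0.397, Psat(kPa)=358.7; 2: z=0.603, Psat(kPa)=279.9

At the dew point ψ → 1, so Σzᵢ/Kᵢ = 1 with Kᵢ = Pᵢˢᵃᵗ/P ⇒ 1/P = Σzᵢ/Pᵢˢᵃᵗ.
1/P = 0.397/358.7 + 0.603/279.9 = 0.003261 ⇒ P = 306.644 kPa
xᵢ = zᵢP/Pᵢˢᵃᵗ ⇒ x_2 = 0.603·306.644/279.9 = 0.661

Pdew = 306.644 kPa, x_2 = 0.661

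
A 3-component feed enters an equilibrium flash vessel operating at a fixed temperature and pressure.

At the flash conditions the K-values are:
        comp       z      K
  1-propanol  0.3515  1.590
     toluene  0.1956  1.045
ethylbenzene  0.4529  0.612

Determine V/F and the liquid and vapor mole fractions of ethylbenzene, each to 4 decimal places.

Newton–Raphson from V/F = 0.41:
  V/F = 0.4100: g = -0.03334, g' = -0.1761 → V/F = 0.2207
  V/F = 0.2207: g = 0.00002, g' = -0.1777 → V/F = 0.2208
Converged at V/F = 0.2208.
Compositions from xᵢ = zᵢ/(1+V/F(Kᵢ−1)), yᵢ = Kᵢxᵢ:
  1-propanol: x = 0.3110, y = 0.4945
  toluene: x = 0.1937, y = 0.2024
  ethylbenzene: x = 0.4953, y = 0.3032

V/F = 0.2208, x_ethylbenzene = 0.4953, y_ethylbenzene = 0.3032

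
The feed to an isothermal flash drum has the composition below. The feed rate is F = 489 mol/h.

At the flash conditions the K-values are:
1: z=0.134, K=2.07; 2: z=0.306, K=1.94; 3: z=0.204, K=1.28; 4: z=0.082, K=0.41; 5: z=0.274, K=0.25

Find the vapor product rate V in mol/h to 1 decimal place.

Newton–Raphson from ψ = 0.5:
  ψ = 0.500: g = -0.0582, g' = -0.655 → ψ = 0.411
  ψ = 0.411: g = -0.0027, g' = -0.599 → ψ = 0.407
Converged at ψ = 0.407.
Then V = ψ·F = 0.4066·489 = 198.8 mol/h and L = F − V = 290.2 mol/h.

V = 198.8 mol/h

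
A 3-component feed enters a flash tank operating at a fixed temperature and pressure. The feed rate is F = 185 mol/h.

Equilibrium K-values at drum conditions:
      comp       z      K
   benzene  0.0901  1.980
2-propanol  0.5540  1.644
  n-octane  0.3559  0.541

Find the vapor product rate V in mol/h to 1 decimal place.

Rachford–Rice: g(β) = Σ zᵢ(Kᵢ−1)/(1+β(Kᵢ−1)) = 0.
g(0) = ΣzᵢKᵢ − 1 = 0.2817 and g(1) = 1 − Σzᵢ/Kᵢ = -0.0403, so a root lies in (0, 1).
Newton iteration, β⁰ = 0.5:
  β = 0.5000: g = 0.11712, g' = -0.2967 → β = 0.8947
  β = 0.8947: g = -0.00379, g' = -0.3329 → β = 0.8833
Converged at β = 0.8833.
Then V = β·F = 0.8833·185 = 163.4 mol/h and L = F − V = 21.6 mol/h.

V = 163.4 mol/h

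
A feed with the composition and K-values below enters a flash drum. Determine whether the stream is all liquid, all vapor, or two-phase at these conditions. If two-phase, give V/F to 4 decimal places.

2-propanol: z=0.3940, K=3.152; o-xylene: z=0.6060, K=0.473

two-phase, V/F = 0.4660

ΣzᵢKᵢ = 1.5285; Σzᵢ/Kᵢ = 1.4062.
Both exceed 1, so a two-phase solution exists.
Material balance + equilibrium reduce to Σ zᵢ(Kᵢ−1)/(1+ψ(Kᵢ−1)) = 0.
Binary case is linear: z₁(K₁−1)(1+ψ(K₂−1)) + z₂(K₂−1)(1+ψ(K₁−1)) = 0
⇒ ψ = [z₁(K₁−1)+z₂(K₂−1)] / [−(K₁−1)(K₂−1)] = 0.52853/1.13410 = 0.4660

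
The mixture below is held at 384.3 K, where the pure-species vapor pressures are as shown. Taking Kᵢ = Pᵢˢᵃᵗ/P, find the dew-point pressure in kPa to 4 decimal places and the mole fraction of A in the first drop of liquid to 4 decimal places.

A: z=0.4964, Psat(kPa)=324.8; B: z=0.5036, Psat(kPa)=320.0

At the dew point ψ → 1, so Σzᵢ/Kᵢ = 1 with Kᵢ = Pᵢˢᵃᵗ/P ⇒ 1/P = Σzᵢ/Pᵢˢᵃᵗ.
1/P = 0.4964/324.8 + 0.5036/320.0 = 0.0031021 ⇒ P = 322.3649 kPa
xᵢ = zᵢP/Pᵢˢᵃᵗ ⇒ x_A = 0.4964·322.3649/324.8 = 0.4927

Pdew = 322.3649 kPa, x_A = 0.4927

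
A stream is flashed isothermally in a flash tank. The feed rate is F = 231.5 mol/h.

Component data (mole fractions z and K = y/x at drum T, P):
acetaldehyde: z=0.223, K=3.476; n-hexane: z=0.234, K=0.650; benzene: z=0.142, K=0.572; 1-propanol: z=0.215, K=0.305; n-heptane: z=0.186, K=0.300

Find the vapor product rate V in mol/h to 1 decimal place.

V = 21.9 mol/h

Material balance + equilibrium reduce to Σ zᵢ(Kᵢ−1)/(1+ψ(Kᵢ−1)) = 0.
g(0) = ΣzᵢKᵢ − 1 = 0.130 and g(1) = 1 − Σzᵢ/Kᵢ = -0.997, so a root lies in (0, 1).
Newton iteration, ψ⁰ = 0.32:
  ψ = 0.320: g = -0.2145, g' = -0.820 → ψ = 0.058
  ψ = 0.058: g = 0.0450, g' = -1.313 → ψ = 0.093
  ψ = 0.093: g = 0.0023, g' = -1.186 → ψ = 0.095
Converged at ψ = 0.095.
Then V = ψ·F = 0.0946·231.5 = 21.9 mol/h and L = F − V = 209.6 mol/h.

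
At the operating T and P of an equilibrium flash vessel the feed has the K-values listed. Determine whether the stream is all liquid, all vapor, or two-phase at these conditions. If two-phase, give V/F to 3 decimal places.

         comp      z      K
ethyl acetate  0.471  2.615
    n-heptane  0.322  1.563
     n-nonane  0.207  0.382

ΣzᵢKᵢ = 1.814; Σzᵢ/Kᵢ = 0.928.
Since Σzᵢ/Kᵢ < 1 the mixture is above its dew point — single vapor phase.

all vapor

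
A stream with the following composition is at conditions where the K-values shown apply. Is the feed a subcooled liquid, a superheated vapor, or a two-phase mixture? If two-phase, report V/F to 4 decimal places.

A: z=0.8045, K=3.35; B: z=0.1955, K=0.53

ΣzᵢKᵢ = 2.7987; Σzᵢ/Kᵢ = 0.6090.
Since Σzᵢ/Kᵢ < 1 the mixture is above its dew point — single vapor phase.

superheated vapor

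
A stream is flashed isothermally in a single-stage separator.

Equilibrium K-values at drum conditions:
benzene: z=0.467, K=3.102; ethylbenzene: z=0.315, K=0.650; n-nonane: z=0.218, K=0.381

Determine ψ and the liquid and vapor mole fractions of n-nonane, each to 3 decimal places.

Let ψ = V/F and solve Σ zᵢ(Kᵢ−1)/(1+ψ(Kᵢ−1)) = 0.
g(0) = ΣzᵢKᵢ − 1 = 0.736 and g(1) = 1 − Σzᵢ/Kᵢ = -0.207, so a root lies in (0, 1).
Newton–Raphson from ψ = 0.5:
  ψ = 0.500: g = 0.1495, g' = -0.722 → ψ = 0.707
  ψ = 0.707: g = 0.0084, g' = -0.666 → ψ = 0.720
Converged at ψ = 0.720.
Compositions from xᵢ = zᵢ/(1+ψ(Kᵢ−1)), yᵢ = Kᵢxᵢ:
  benzene: x = 0.186, y = 0.577
  ethylbenzene: x = 0.421, y = 0.274
  n-nonane: x = 0.393, y = 0.150

ψ = 0.720, x_n-nonane = 0.393, y_n-nonane = 0.150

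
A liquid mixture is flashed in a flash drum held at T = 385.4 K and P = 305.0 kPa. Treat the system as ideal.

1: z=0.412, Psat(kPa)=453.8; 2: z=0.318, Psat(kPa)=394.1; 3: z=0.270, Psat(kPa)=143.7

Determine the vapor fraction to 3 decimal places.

Raoult's law: Kᵢ = Pᵢˢᵃᵗ/P = Pᵢˢᵃᵗ/305.0.
  K_1 = 453.8/305.0 = 1.48787, K_2 = 394.1/305.0 = 1.29213, K_3 = 143.7/305.0 = 0.47115
Rachford–Rice: g(ψ) = Σ zᵢ(Kᵢ−1)/(1+ψ(Kᵢ−1)) = 0.
g(0) = ΣzᵢKᵢ − 1 = 0.151 and g(1) = 1 − Σzᵢ/Kᵢ = -0.096, so a root lies in (0, 1).
Newton–Raphson from ψ = 0.57:
  ψ = 0.570: g = 0.0325, g' = -0.235 → ψ = 0.708
  ψ = 0.708: g = -0.0020, g' = -0.266 → ψ = 0.701
Converged at ψ = 0.701.

ψ = 0.701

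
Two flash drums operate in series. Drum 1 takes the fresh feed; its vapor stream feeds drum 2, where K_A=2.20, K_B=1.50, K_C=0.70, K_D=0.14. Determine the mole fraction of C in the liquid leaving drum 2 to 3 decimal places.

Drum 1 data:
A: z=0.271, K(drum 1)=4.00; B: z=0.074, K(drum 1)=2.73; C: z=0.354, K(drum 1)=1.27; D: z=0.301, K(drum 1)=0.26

Drum 1:
Let ψ₁ = V/F and solve Σ zᵢ(Kᵢ−1)/(1+ψ₁(Kᵢ−1)) = 0.
Feasibility: ΣzᵢKᵢ = 1.814, Σzᵢ/Kᵢ = 1.531 — both > 1, two phases present.
Newton–Raphson from ψ₁ = 0.58:
  ψ₁ = 0.580: g = 0.0530, g' = -0.905 → ψ₁ = 0.639
  ψ₁ = 0.639: g = -0.0011, g' = -0.948 → ψ₁ = 0.637
Converged at ψ₁ = 0.637.
Drum-1 compositions:
  A: x = 0.093, y = 0.372
  B: x = 0.035, y = 0.096
  C: x = 0.302, y = 0.384
  D: x = 0.570, y = 0.148
Drum-2 feed = drum-1 vapor: z₂ = (0.3722, 0.0961, 0.3836, 0.1481).
Drum 2:
Material balance + equilibrium reduce to Σ zᵢ(Kᵢ−1)/(1+ψ₂(Kᵢ−1)) = 0.
Feasibility: ΣzᵢKᵢ = 1.252, Σzᵢ/Kᵢ = 1.839 — both > 1, two phases present.
Iterate (Newton) starting at ψ₂ = 0.5:
  ψ₂ = 0.500: g = -0.0413, g' = -0.610 → ψ₂ = 0.432
  ψ₂ = 0.432: g = -0.0014, g' = -0.572 → ψ₂ = 0.430
Converged at ψ₂ = 0.430.
  A: x = 0.246, y = 0.540
  B: x = 0.079, y = 0.119
  C: x = 0.440, y = 0.308
  D: x = 0.235, y = 0.033

x_C (drum 2) = 0.440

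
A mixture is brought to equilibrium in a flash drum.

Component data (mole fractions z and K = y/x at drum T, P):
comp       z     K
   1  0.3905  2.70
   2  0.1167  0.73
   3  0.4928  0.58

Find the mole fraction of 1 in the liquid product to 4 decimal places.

Rachford–Rice: g(β) = Σ zᵢ(Kᵢ−1)/(1+β(Kᵢ−1)) = 0.
Feasibility: ΣzᵢKᵢ = 1.4254, Σzᵢ/Kᵢ = 1.1541 — both > 1, two phases present.
Newton iteration, β⁰ = 0.57:
  β = 0.5700: g = 0.02779, g' = -0.4532 → β = 0.6313
  β = 0.6313: g = 0.00056, g' = -0.4359 → β = 0.6326
Converged at β = 0.6326.
Compositions from xᵢ = zᵢ/(1+β(Kᵢ−1)), yᵢ = Kᵢxᵢ:
  1: x = 0.1882, y = 0.5080
  2: x = 0.1407, y = 0.1027
  3: x = 0.6711, y = 0.3892

x_1 = 0.1882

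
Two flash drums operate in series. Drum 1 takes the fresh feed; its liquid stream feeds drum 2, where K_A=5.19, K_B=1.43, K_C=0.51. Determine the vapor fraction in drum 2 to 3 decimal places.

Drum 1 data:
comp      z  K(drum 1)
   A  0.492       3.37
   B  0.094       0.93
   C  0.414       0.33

Drum 1:
Newton–Raphson from ψ₁ = 0.5:
  ψ₁ = 0.500: g = 0.1097, g' = -1.000 → ψ₁ = 0.610
  ψ₁ = 0.610: g = 0.0010, g' = -0.994 → ψ₁ = 0.611
Converged at ψ₁ = 0.611.
Drum-1 compositions:
  A: x = 0.201, y = 0.677
  B: x = 0.098, y = 0.091
  C: x = 0.701, y = 0.231
Drum-2 feed = drum-1 liquid: z₂ = (0.2010, 0.0982, 0.7008).
Drum 2:
Rachford–Rice: g(ψ₂) = Σ zᵢ(Kᵢ−1)/(1+ψ₂(Kᵢ−1)) = 0.
Check two-phase: ΣzᵢKᵢ = 1.541 > 1 and Σzᵢ/Kᵢ = 1.481 > 1, so g(0) = 0.541 > 0 and g(1) = -0.481 < 0.
Iterate (Newton) starting at ψ₂ = 0.68:
  ψ₂ = 0.680: g = -0.2635, g' = -0.627 → ψ₂ = 0.260
  ψ₂ = 0.260: g = 0.0475, g' = -1.044 → ψ₂ = 0.306
  ψ₂ = 0.306: g = 0.0028, g' = -0.926 → ψ₂ = 0.309
Converged at ψ₂ = 0.309.
  A: x = 0.088, y = 0.455
  B: x = 0.087, y = 0.124
  C: x = 0.826, y = 0.421

V/F (drum 2) = 0.309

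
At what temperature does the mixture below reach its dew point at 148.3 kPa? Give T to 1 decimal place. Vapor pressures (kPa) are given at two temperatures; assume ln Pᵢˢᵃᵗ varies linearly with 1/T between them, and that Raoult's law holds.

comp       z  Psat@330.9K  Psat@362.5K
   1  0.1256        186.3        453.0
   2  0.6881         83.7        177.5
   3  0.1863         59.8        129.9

T = 354.2 K

Dew-point temperature: Σzᵢ·P/Pᵢˢᵃᵗ(T) = 1. Interpolate ln Pᵢˢᵃᵗ = aᵢ + bᵢ/T.
  T = 330.9 K: ΣzᵢP/Pᵢˢᵃᵗ = 1.7812
  T = 362.5 K: ΣzᵢP/Pᵢˢᵃᵗ = 0.8287
  T = 346.7 K: ΣzᵢP/Pᵢˢᵃᵗ = 1.1938
  T = 354.6 K: ΣzᵢP/Pᵢˢᵃᵗ = 0.9906
  T = 350.6 K: ΣzᵢP/Pᵢˢᵃᵗ = 1.0876
  T = 352.6 K: ΣzᵢP/Pᵢˢᵃᵗ = 1.0377
Interpolating between 352.6 K and 354.6 K gives T ≈ 354.2 K.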